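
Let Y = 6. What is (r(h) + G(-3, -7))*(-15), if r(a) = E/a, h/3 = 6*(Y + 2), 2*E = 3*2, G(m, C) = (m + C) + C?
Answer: 4075/16 ≈ 254.69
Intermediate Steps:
G(m, C) = m + 2*C (G(m, C) = (C + m) + C = m + 2*C)
E = 3 (E = (3*2)/2 = (½)*6 = 3)
h = 144 (h = 3*(6*(6 + 2)) = 3*(6*8) = 3*48 = 144)
r(a) = 3/a
(r(h) + G(-3, -7))*(-15) = (3/144 + (-3 + 2*(-7)))*(-15) = (3*(1/144) + (-3 - 14))*(-15) = (1/48 - 17)*(-15) = -815/48*(-15) = 4075/16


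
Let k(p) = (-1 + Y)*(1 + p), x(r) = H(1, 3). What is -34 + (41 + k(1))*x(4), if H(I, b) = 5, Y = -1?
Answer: 151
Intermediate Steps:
x(r) = 5
k(p) = -2 - 2*p (k(p) = (-1 - 1)*(1 + p) = -2*(1 + p) = -2 - 2*p)
-34 + (41 + k(1))*x(4) = -34 + (41 + (-2 - 2*1))*5 = -34 + (41 + (-2 - 2))*5 = -34 + (41 - 4)*5 = -34 + 37*5 = -34 + 185 = 151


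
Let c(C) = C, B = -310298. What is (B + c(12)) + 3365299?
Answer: 3055013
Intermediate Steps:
(B + c(12)) + 3365299 = (-310298 + 12) + 3365299 = -310286 + 3365299 = 3055013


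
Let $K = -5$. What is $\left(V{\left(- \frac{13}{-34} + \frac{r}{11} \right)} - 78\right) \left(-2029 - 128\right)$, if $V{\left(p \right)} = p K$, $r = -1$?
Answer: $\frac{64099569}{374} \approx 1.7139 \cdot 10^{5}$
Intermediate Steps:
$V{\left(p \right)} = - 5 p$ ($V{\left(p \right)} = p \left(-5\right) = - 5 p$)
$\left(V{\left(- \frac{13}{-34} + \frac{r}{11} \right)} - 78\right) \left(-2029 - 128\right) = \left(- 5 \left(- \frac{13}{-34} - \frac{1}{11}\right) - 78\right) \left(-2029 - 128\right) = \left(- 5 \left(\left(-13\right) \left(- \frac{1}{34}\right) - \frac{1}{11}\right) - 78\right) \left(-2157\right) = \left(- 5 \left(\frac{13}{34} - \frac{1}{11}\right) - 78\right) \left(-2157\right) = \left(\left(-5\right) \frac{109}{374} - 78\right) \left(-2157\right) = \left(- \frac{545}{374} - 78\right) \left(-2157\right) = \left(- \frac{29717}{374}\right) \left(-2157\right) = \frac{64099569}{374}$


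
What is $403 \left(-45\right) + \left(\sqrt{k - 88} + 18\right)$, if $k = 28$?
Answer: $-18117 + 2 i \sqrt{15} \approx -18117.0 + 7.746 i$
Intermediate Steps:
$403 \left(-45\right) + \left(\sqrt{k - 88} + 18\right) = 403 \left(-45\right) + \left(\sqrt{28 - 88} + 18\right) = -18135 + \left(\sqrt{-60} + 18\right) = -18135 + \left(2 i \sqrt{15} + 18\right) = -18135 + \left(18 + 2 i \sqrt{15}\right) = -18117 + 2 i \sqrt{15}$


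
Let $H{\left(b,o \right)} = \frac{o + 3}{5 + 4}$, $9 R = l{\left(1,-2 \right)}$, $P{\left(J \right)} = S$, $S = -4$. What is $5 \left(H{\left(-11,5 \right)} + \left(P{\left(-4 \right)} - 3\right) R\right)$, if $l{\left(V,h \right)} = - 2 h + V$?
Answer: $-15$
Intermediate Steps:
$l{\left(V,h \right)} = V - 2 h$
$P{\left(J \right)} = -4$
$R = \frac{5}{9}$ ($R = \frac{1 - -4}{9} = \frac{1 + 4}{9} = \frac{1}{9} \cdot 5 = \frac{5}{9} \approx 0.55556$)
$H{\left(b,o \right)} = \frac{1}{3} + \frac{o}{9}$ ($H{\left(b,o \right)} = \frac{3 + o}{9} = \left(3 + o\right) \frac{1}{9} = \frac{1}{3} + \frac{o}{9}$)
$5 \left(H{\left(-11,5 \right)} + \left(P{\left(-4 \right)} - 3\right) R\right) = 5 \left(\left(\frac{1}{3} + \frac{1}{9} \cdot 5\right) + \left(-4 - 3\right) \frac{5}{9}\right) = 5 \left(\left(\frac{1}{3} + \frac{5}{9}\right) - \frac{35}{9}\right) = 5 \left(\frac{8}{9} - \frac{35}{9}\right) = 5 \left(-3\right) = -15$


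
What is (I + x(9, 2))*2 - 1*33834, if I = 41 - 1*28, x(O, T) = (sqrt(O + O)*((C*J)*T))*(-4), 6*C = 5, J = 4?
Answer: -33808 - 160*sqrt(2) ≈ -34034.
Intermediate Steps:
C = 5/6 (C = (1/6)*5 = 5/6 ≈ 0.83333)
x(O, T) = -40*T*sqrt(2)*sqrt(O)/3 (x(O, T) = (sqrt(O + O)*(((5/6)*4)*T))*(-4) = (sqrt(2*O)*(10*T/3))*(-4) = ((sqrt(2)*sqrt(O))*(10*T/3))*(-4) = (10*T*sqrt(2)*sqrt(O)/3)*(-4) = -40*T*sqrt(2)*sqrt(O)/3)
I = 13 (I = 41 - 28 = 13)
(I + x(9, 2))*2 - 1*33834 = (13 - 40/3*2*sqrt(2)*sqrt(9))*2 - 1*33834 = (13 - 40/3*2*sqrt(2)*3)*2 - 33834 = (13 - 80*sqrt(2))*2 - 33834 = (26 - 160*sqrt(2)) - 33834 = -33808 - 160*sqrt(2)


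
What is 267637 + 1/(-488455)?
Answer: 130728630834/488455 ≈ 2.6764e+5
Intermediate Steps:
267637 + 1/(-488455) = 267637 - 1/488455 = 130728630834/488455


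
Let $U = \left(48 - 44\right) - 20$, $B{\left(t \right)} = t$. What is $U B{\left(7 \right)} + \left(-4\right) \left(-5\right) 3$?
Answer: $-52$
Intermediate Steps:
$U = -16$ ($U = 4 - 20 = -16$)
$U B{\left(7 \right)} + \left(-4\right) \left(-5\right) 3 = \left(-16\right) 7 + \left(-4\right) \left(-5\right) 3 = -112 + 20 \cdot 3 = -112 + 60 = -52$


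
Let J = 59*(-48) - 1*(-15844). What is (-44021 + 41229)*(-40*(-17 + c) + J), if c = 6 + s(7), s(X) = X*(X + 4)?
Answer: -28958624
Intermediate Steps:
s(X) = X*(4 + X)
c = 83 (c = 6 + 7*(4 + 7) = 6 + 7*11 = 6 + 77 = 83)
J = 13012 (J = -2832 + 15844 = 13012)
(-44021 + 41229)*(-40*(-17 + c) + J) = (-44021 + 41229)*(-40*(-17 + 83) + 13012) = -2792*(-40*66 + 13012) = -2792*(-2640 + 13012) = -2792*10372 = -28958624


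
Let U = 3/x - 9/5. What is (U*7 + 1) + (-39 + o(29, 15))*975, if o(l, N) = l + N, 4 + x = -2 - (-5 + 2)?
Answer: 24282/5 ≈ 4856.4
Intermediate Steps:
x = -3 (x = -4 + (-2 - (-5 + 2)) = -4 + (-2 - 1*(-3)) = -4 + (-2 + 3) = -4 + 1 = -3)
o(l, N) = N + l
U = -14/5 (U = 3/(-3) - 9/5 = 3*(-⅓) - 9*⅕ = -1 - 9/5 = -14/5 ≈ -2.8000)
(U*7 + 1) + (-39 + o(29, 15))*975 = (-14/5*7 + 1) + (-39 + (15 + 29))*975 = (-98/5 + 1) + (-39 + 44)*975 = -93/5 + 5*975 = -93/5 + 4875 = 24282/5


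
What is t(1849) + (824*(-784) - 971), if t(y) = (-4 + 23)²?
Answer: -646626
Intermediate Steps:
t(y) = 361 (t(y) = 19² = 361)
t(1849) + (824*(-784) - 971) = 361 + (824*(-784) - 971) = 361 + (-646016 - 971) = 361 - 646987 = -646626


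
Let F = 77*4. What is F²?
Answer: 94864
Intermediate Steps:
F = 308
F² = 308² = 94864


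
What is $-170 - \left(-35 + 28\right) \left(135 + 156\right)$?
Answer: $1867$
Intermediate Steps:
$-170 - \left(-35 + 28\right) \left(135 + 156\right) = -170 - \left(-7\right) 291 = -170 - -2037 = -170 + 2037 = 1867$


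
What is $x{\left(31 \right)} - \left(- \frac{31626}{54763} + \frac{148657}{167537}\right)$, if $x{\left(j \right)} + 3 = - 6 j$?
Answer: $- \frac{1736885008288}{9174828731} \approx -189.31$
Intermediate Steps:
$x{\left(j \right)} = -3 - 6 j$
$x{\left(31 \right)} - \left(- \frac{31626}{54763} + \frac{148657}{167537}\right) = \left(-3 - 186\right) - \left(- \frac{31626}{54763} + \frac{148657}{167537}\right) = \left(-3 - 186\right) - \frac{2842378129}{9174828731} = -189 + \left(- \frac{148657}{167537} + \frac{31626}{54763}\right) = -189 - \frac{2842378129}{9174828731} = - \frac{1736885008288}{9174828731}$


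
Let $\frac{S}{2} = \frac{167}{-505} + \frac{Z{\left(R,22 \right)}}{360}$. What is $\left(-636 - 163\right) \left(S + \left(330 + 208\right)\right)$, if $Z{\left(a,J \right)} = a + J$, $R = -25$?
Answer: $- \frac{2601680629}{6060} \approx -4.2932 \cdot 10^{5}$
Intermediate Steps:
$Z{\left(a,J \right)} = J + a$
$S = - \frac{4109}{6060}$ ($S = 2 \left(\frac{167}{-505} + \frac{22 - 25}{360}\right) = 2 \left(167 \left(- \frac{1}{505}\right) - \frac{1}{120}\right) = 2 \left(- \frac{167}{505} - \frac{1}{120}\right) = 2 \left(- \frac{4109}{12120}\right) = - \frac{4109}{6060} \approx -0.67805$)
$\left(-636 - 163\right) \left(S + \left(330 + 208\right)\right) = \left(-636 - 163\right) \left(- \frac{4109}{6060} + \left(330 + 208\right)\right) = - 799 \left(- \frac{4109}{6060} + 538\right) = \left(-799\right) \frac{3256171}{6060} = - \frac{2601680629}{6060}$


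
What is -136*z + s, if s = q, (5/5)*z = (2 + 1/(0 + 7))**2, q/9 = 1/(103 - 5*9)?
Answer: -1774359/2842 ≈ -624.33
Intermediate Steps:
q = 9/58 (q = 9/(103 - 5*9) = 9/(103 - 45) = 9/58 ≈ 0.15517)
z = 225/49 (z = (2 + 1/(0 + 7))**2 = (2 + 1/7)**2 = (15/7)**2 = 225/49 ≈ 4.5918)
s = 9/58 ≈ 0.15517
-136*z + s = -136*225/49 + 9/58 = -30600/49 + 9/58 = -1774359/2842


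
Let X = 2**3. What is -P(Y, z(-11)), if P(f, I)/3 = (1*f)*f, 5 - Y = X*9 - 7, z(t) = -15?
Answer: -10800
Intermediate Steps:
X = 8
Y = -60 (Y = 5 - (8*9 - 7) = 5 - (72 - 7) = 5 - 1*65 = 5 - 65 = -60)
P(f, I) = 3*f**2 (P(f, I) = 3*((1*f)*f) = 3*(f*f) = 3*f**2)
-P(Y, z(-11)) = -3*(-60)**2 = -3*3600 = -1*10800 = -10800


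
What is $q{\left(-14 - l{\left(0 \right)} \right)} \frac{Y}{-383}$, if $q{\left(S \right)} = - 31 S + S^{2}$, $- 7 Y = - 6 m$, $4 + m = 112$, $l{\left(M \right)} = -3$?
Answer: $- \frac{42768}{383} \approx -111.67$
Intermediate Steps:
$m = 108$ ($m = -4 + 112 = 108$)
$Y = \frac{648}{7}$ ($Y = - \frac{\left(-6\right) 108}{7} = \left(- \frac{1}{7}\right) \left(-648\right) = \frac{648}{7} \approx 92.571$)
$q{\left(S \right)} = S^{2} - 31 S$
$q{\left(-14 - l{\left(0 \right)} \right)} \frac{Y}{-383} = \left(-14 - -3\right) \left(-31 - 11\right) \frac{648}{7 \left(-383\right)} = \left(-14 + 3\right) \left(-31 + \left(-14 + 3\right)\right) \frac{648}{7} \left(- \frac{1}{383}\right) = - 11 \left(-31 - 11\right) \left(- \frac{648}{2681}\right) = \left(-11\right) \left(-42\right) \left(- \frac{648}{2681}\right) = 462 \left(- \frac{648}{2681}\right) = - \frac{42768}{383}$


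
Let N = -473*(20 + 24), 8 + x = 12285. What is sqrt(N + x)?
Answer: I*sqrt(8535) ≈ 92.385*I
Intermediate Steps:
x = 12277 (x = -8 + 12285 = 12277)
N = -20812 (N = -473*44 = -20812)
sqrt(N + x) = sqrt(-20812 + 12277) = sqrt(-8535) = I*sqrt(8535)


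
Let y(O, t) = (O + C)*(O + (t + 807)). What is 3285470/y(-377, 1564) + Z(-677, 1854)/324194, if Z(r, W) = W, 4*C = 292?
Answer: -266001452719/49129655536 ≈ -5.4143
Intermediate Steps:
C = 73 (C = (¼)*292 = 73)
y(O, t) = (73 + O)*(807 + O + t) (y(O, t) = (O + 73)*(O + (t + 807)) = (73 + O)*(O + (807 + t)) = (73 + O)*(807 + O + t))
3285470/y(-377, 1564) + Z(-677, 1854)/324194 = 3285470/(58911 + (-377)² + 73*1564 + 880*(-377) - 377*1564) + 1854/324194 = 3285470/(58911 + 142129 + 114172 - 331760 - 589628) + 1854*(1/324194) = 3285470/(-606176) + 927/162097 = 3285470*(-1/606176) + 927/162097 = -1642735/303088 + 927/162097 = -266001452719/49129655536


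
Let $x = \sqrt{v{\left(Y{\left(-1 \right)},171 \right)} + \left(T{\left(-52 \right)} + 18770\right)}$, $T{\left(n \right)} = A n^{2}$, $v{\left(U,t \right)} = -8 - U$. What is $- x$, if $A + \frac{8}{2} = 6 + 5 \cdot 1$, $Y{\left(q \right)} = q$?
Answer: $- \sqrt{37691} \approx -194.14$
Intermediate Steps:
$A = 7$ ($A = -4 + \left(6 + 5 \cdot 1\right) = -4 + \left(6 + 5\right) = -4 + 11 = 7$)
$T{\left(n \right)} = 7 n^{2}$
$x = \sqrt{37691}$ ($x = \sqrt{\left(-8 - -1\right) + \left(7 \left(-52\right)^{2} + 18770\right)} = \sqrt{\left(-8 + 1\right) + \left(7 \cdot 2704 + 18770\right)} = \sqrt{-7 + \left(18928 + 18770\right)} = \sqrt{-7 + 37698} = \sqrt{37691} \approx 194.14$)
$- x = - \sqrt{37691}$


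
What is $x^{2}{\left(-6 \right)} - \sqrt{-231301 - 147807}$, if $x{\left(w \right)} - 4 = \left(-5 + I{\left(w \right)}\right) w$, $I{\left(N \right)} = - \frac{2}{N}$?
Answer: $1024 - 2 i \sqrt{94777} \approx 1024.0 - 615.72 i$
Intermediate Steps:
$x{\left(w \right)} = 4 + w \left(-5 - \frac{2}{w}\right)$ ($x{\left(w \right)} = 4 + \left(-5 - \frac{2}{w}\right) w = 4 + w \left(-5 - \frac{2}{w}\right)$)
$x^{2}{\left(-6 \right)} - \sqrt{-231301 - 147807} = \left(2 - -30\right)^{2} - \sqrt{-231301 - 147807} = \left(2 + 30\right)^{2} - \sqrt{-379108} = 32^{2} - 2 i \sqrt{94777} = 1024 - 2 i \sqrt{94777}$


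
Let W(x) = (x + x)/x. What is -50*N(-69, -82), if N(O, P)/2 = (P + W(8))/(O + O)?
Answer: -4000/69 ≈ -57.971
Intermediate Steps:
W(x) = 2 (W(x) = (2*x)/x = 2)
N(O, P) = (2 + P)/O (N(O, P) = 2*((P + 2)/(O + O)) = 2*((2 + P)/((2*O))) = 2*((2 + P)*(1/(2*O))) = 2*((2 + P)/(2*O)) = (2 + P)/O)
-50*N(-69, -82) = -50*(2 - 82)/(-69) = -(-50)*(-80)/69 = -50*80/69 = -4000/69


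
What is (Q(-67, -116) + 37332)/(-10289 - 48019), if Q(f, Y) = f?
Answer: -37265/58308 ≈ -0.63911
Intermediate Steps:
(Q(-67, -116) + 37332)/(-10289 - 48019) = (-67 + 37332)/(-10289 - 48019) = 37265/(-58308) = 37265*(-1/58308) = -37265/58308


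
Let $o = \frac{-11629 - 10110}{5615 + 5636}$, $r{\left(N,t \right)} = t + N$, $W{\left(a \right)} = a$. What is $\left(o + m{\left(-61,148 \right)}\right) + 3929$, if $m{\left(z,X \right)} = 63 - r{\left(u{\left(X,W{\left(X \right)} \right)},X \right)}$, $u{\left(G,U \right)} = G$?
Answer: $\frac{41561957}{11251} \approx 3694.1$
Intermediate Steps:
$r{\left(N,t \right)} = N + t$
$o = - \frac{21739}{11251} \approx -1.9322$
$m{\left(z,X \right)} = 63 - 2 X$ ($m{\left(z,X \right)} = 63 - \left(X + X\right) = 63 - 2 X$)
$\left(o + m{\left(-61,148 \right)}\right) + 3929 = \left(- \frac{21739}{11251} + \left(63 - 296\right)\right) + 3929 = \left(- \frac{21739}{11251} - 233\right) + 3929 = - \frac{2643222}{11251} + 3929 = \frac{41561957}{11251}$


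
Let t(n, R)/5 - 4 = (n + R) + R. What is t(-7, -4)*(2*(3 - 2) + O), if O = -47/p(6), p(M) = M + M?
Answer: 1265/12 ≈ 105.42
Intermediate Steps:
t(n, R) = 20 + 5*n + 10*R (t(n, R) = 20 + 5*((n + R) + R) = 20 + 5*((R + n) + R) = 20 + 5*(n + 2*R) = 20 + (5*n + 10*R) = 20 + 5*n + 10*R)
p(M) = 2*M
O = -47/12 (O = -47/(2*6) = -47/12 ≈ -3.9167)
t(-7, -4)*(2*(3 - 2) + O) = (20 + 5*(-7) + 10*(-4))*(2*(3 - 2) - 47/12) = (20 - 35 - 40)*(2*1 - 47/12) = -55*(2 - 47/12) = -55*(-23/12) = 1265/12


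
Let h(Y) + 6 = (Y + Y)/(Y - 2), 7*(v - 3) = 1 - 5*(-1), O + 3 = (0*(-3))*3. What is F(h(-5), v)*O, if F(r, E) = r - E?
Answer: 177/7 ≈ 25.286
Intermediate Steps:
O = -3 (O = -3 + (0*(-3))*3 = -3 + 0*3 = -3 + 0 = -3)
v = 27/7 (v = 3 + (1 - 5*(-1))/7 = 3 + (1 + 5)/7 = 3 + (⅐)*6 = 3 + 6/7 = 27/7 ≈ 3.8571)
h(Y) = -6 + 2*Y/(-2 + Y) (h(Y) = -6 + (Y + Y)/(Y - 2) = -6 + (2*Y)/(-2 + Y) = -6 + 2*Y/(-2 + Y))
F(h(-5), v)*O = (4*(3 - 1*(-5))/(-2 - 5) - 1*27/7)*(-3) = (4*(3 + 5)/(-7) - 27/7)*(-3) = (4*(-⅐)*8 - 27/7)*(-3) = (-32/7 - 27/7)*(-3) = -59/7*(-3) = 177/7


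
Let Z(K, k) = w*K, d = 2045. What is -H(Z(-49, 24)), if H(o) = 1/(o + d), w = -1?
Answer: -1/2094 ≈ -0.00047755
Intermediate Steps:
Z(K, k) = -K
H(o) = 1/(2045 + o) (H(o) = 1/(o + 2045) = 1/(2045 + o))
-H(Z(-49, 24)) = -1/(2045 - 1*(-49)) = -1/(2045 + 49) = -1/2094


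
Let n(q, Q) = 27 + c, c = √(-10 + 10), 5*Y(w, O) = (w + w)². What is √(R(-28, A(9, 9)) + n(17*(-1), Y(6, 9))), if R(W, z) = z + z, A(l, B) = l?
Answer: 3*√5 ≈ 6.7082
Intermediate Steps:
Y(w, O) = 4*w²/5 (Y(w, O) = (w + w)²/5 = (2*w)²/5 = (4*w²)/5 = 4*w²/5)
R(W, z) = 2*z
c = 0 (c = √0 = 0)
n(q, Q) = 27 (n(q, Q) = 27 + 0 = 27)
√(R(-28, A(9, 9)) + n(17*(-1), Y(6, 9))) = √(2*9 + 27) = √(18 + 27) = √45 = 3*√5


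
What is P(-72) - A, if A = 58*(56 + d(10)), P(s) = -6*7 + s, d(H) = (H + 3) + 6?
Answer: -4464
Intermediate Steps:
d(H) = 9 + H (d(H) = (3 + H) + 6 = 9 + H)
P(s) = -42 + s
A = 4350 (A = 58*(56 + (9 + 10)) = 58*(56 + 19) = 58*75 = 4350)
P(-72) - A = (-42 - 72) - 1*4350 = -114 - 4350 = -4464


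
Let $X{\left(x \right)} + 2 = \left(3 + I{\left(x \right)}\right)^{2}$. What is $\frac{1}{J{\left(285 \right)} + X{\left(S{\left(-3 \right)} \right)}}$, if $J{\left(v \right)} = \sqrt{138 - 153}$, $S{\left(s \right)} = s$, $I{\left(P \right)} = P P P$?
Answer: $\frac{574}{329491} - \frac{i \sqrt{15}}{329491} \approx 0.0017421 - 1.1754 \cdot 10^{-5} i$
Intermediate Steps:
$I{\left(P \right)} = P^{3}$ ($I{\left(P \right)} = P^{2} P = P^{3}$)
$J{\left(v \right)} = i \sqrt{15}$ ($J{\left(v \right)} = \sqrt{-15} = i \sqrt{15}$)
$X{\left(x \right)} = -2 + \left(3 + x^{3}\right)^{2}$
$\frac{1}{J{\left(285 \right)} + X{\left(S{\left(-3 \right)} \right)}} = \frac{1}{i \sqrt{15} - \left(2 - \left(3 + \left(-3\right)^{3}\right)^{2}\right)} = \frac{1}{i \sqrt{15} - \left(2 - \left(3 - 27\right)^{2}\right)} = \frac{1}{i \sqrt{15} - \left(2 - \left(-24\right)^{2}\right)} = \frac{1}{i \sqrt{15} + \left(-2 + 576\right)} = \frac{1}{i \sqrt{15} + 574} = \frac{1}{574 + i \sqrt{15}}$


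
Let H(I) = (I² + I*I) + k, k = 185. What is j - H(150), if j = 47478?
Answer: 2293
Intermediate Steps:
H(I) = 185 + 2*I² (H(I) = (I² + I*I) + 185 = (I² + I²) + 185 = 2*I² + 185 = 185 + 2*I²)
j - H(150) = 47478 - (185 + 2*150²) = 47478 - (185 + 2*22500) = 47478 - (185 + 45000) = 47478 - 1*45185 = 47478 - 45185 = 2293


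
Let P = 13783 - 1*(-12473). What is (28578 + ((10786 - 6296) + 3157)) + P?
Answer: 62481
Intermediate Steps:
P = 26256 (P = 13783 + 12473 = 26256)
(28578 + ((10786 - 6296) + 3157)) + P = (28578 + ((10786 - 6296) + 3157)) + 26256 = (28578 + (4490 + 3157)) + 26256 = (28578 + 7647) + 26256 = 36225 + 26256 = 62481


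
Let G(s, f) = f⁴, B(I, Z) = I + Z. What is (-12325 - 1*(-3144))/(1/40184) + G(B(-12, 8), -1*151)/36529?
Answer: -13476098660215/36529 ≈ -3.6891e+8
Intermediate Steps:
(-12325 - 1*(-3144))/(1/40184) + G(B(-12, 8), -1*151)/36529 = (-12325 - 1*(-3144))/(1/40184) + (-1*151)⁴/36529 = (-12325 + 3144)/(1/40184) + (-151)⁴*(1/36529) = -9181*40184 + 519885601*(1/36529) = -368929304 + 519885601/36529 = -13476098660215/36529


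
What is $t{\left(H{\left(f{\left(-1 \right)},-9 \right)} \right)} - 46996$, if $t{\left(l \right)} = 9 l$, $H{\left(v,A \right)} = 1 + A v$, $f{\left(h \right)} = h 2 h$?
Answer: $-47149$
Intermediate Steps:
$f{\left(h \right)} = 2 h^{2}$ ($f{\left(h \right)} = 2 h h = 2 h^{2}$)
$t{\left(H{\left(f{\left(-1 \right)},-9 \right)} \right)} - 46996 = 9 \left(1 - 9 \cdot 2 \left(-1\right)^{2}\right) - 46996 = 9 \left(1 - 9 \cdot 2 \cdot 1\right) - 46996 = 9 \left(1 - 18\right) - 46996 = 9 \left(-17\right) - 46996 = -153 - 46996 = -47149$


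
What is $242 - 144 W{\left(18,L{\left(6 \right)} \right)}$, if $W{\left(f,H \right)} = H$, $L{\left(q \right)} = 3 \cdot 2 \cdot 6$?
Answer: $-4942$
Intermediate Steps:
$L{\left(q \right)} = 36$ ($L{\left(q \right)} = 3 \cdot 12 = 36$)
$242 - 144 W{\left(18,L{\left(6 \right)} \right)} = 242 - 5184 = -4942$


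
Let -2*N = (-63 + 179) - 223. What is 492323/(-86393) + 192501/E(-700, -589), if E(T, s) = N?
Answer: 33208799225/9244051 ≈ 3592.4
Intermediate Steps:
N = 107/2 (N = -((-63 + 179) - 223)/2 = -(116 - 223)/2 = -½*(-107) = 107/2 ≈ 53.500)
E(T, s) = 107/2
492323/(-86393) + 192501/E(-700, -589) = 492323/(-86393) + 192501/(107/2) = 492323*(-1/86393) + 192501*(2/107) = -492323/86393 + 385002/107 = 33208799225/9244051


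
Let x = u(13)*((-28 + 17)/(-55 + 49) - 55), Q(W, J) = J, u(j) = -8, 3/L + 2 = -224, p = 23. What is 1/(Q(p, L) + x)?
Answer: 678/288367 ≈ 0.0023512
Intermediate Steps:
L = -3/226 (L = 3/(-2 - 224) = 3/(-226) = 3*(-1/226) = -3/226 ≈ -0.013274)
x = 1276/3 (x = -8*((-28 + 17)/(-55 + 49) - 55) = -8*(-11/(-6) - 55) = -8*(-11*(-1/6) - 55) = -8*(11/6 - 55) = -8*(-319/6) = 1276/3 ≈ 425.33)
1/(Q(p, L) + x) = 1/(-3/226 + 1276/3) = 1/(288367/678) = 678/288367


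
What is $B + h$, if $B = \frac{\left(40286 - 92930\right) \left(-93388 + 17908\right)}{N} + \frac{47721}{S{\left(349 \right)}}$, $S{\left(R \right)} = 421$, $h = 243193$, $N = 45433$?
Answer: $\frac{6326664474262}{19127293} \approx 3.3077 \cdot 10^{5}$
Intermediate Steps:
$B = \frac{1675040707713}{19127293}$ ($B = \frac{\left(40286 - 92930\right) \left(-93388 + 17908\right)}{45433} + \frac{47721}{421} = \left(-52644\right) \left(-75480\right) \frac{1}{45433} + 47721 \cdot \frac{1}{421} = 3973569120 \cdot \frac{1}{45433} + \frac{47721}{421} = \frac{3973569120}{45433} + \frac{47721}{421} = \frac{1675040707713}{19127293} \approx 87573.0$)
$B + h = \frac{1675040707713}{19127293} + 243193 = \frac{6326664474262}{19127293}$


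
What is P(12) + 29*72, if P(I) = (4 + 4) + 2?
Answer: 2098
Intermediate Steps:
P(I) = 10 (P(I) = 8 + 2 = 10)
P(12) + 29*72 = 10 + 29*72 = 10 + 2088 = 2098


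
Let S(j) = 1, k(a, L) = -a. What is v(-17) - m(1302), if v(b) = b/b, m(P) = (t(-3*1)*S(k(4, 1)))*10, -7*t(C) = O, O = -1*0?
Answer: 1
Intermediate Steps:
O = 0
t(C) = 0 (t(C) = -⅐*0 = 0)
m(P) = 0 (m(P) = (0*1)*10 = 0*10 = 0)
v(b) = 1
v(-17) - m(1302) = 1 - 1*0 = 1 + 0 = 1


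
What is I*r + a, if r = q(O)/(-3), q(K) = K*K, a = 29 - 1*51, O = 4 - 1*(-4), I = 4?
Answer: -322/3 ≈ -107.33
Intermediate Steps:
O = 8 (O = 4 + 4 = 8)
a = -22 (a = 29 - 51 = -22)
q(K) = K²
r = -64/3 (r = 8²/(-3) = 64*(-⅓) = -64/3 ≈ -21.333)
I*r + a = 4*(-64/3) - 22 = -256/3 - 22 = -322/3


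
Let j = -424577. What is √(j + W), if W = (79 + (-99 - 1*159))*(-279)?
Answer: 2*I*√93659 ≈ 612.08*I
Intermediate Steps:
W = 49941 (W = (79 + (-99 - 159))*(-279) = (79 - 258)*(-279) = -179*(-279) = 49941)
√(j + W) = √(-424577 + 49941) = √(-374636) = 2*I*√93659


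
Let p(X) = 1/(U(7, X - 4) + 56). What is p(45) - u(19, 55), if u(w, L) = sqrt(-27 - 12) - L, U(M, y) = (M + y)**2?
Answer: 129801/2360 - I*sqrt(39) ≈ 55.0 - 6.245*I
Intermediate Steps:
u(w, L) = -L + I*sqrt(39) (u(w, L) = sqrt(-39) - L = I*sqrt(39) - L = -L + I*sqrt(39))
p(X) = 1/(56 + (3 + X)**2) (p(X) = 1/((7 + (X - 4))**2 + 56) = 1/((7 + (-4 + X))**2 + 56) = 1/((3 + X)**2 + 56) = 1/(56 + (3 + X)**2))
p(45) - u(19, 55) = 1/(56 + (3 + 45)**2) - (-1*55 + I*sqrt(39)) = 1/(56 + 48**2) - (-55 + I*sqrt(39)) = 1/(56 + 2304) + (55 - I*sqrt(39)) = 1/2360 + (55 - I*sqrt(39)) = 129801/2360 - I*sqrt(39)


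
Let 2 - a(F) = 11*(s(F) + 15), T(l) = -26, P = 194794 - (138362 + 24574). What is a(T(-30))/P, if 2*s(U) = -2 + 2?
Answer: -163/31858 ≈ -0.0051165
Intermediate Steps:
P = 31858 (P = 194794 - 1*162936 = 194794 - 162936 = 31858)
s(U) = 0 (s(U) = (-2 + 2)/2 = (1/2)*0 = 0)
a(F) = -163 (a(F) = 2 - 11*(0 + 15) = 2 - 11*15 = 2 - 1*165 = 2 - 165 = -163)
a(T(-30))/P = -163/31858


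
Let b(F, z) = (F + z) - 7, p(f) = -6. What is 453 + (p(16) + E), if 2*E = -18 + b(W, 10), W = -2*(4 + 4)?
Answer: 863/2 ≈ 431.50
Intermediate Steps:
W = -16 (W = -2*8 = -16)
b(F, z) = -7 + F + z
E = -31/2 (E = (-18 + (-7 - 16 + 10))/2 = (-18 - 13)/2 = (½)*(-31) = -31/2 ≈ -15.500)
453 + (p(16) + E) = 453 + (-6 - 31/2) = 453 - 43/2 = 863/2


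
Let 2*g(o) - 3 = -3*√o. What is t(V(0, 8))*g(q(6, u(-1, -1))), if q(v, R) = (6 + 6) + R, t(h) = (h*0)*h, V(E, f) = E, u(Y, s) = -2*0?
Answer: 0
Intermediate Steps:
u(Y, s) = 0
t(h) = 0 (t(h) = 0*h = 0)
q(v, R) = 12 + R
g(o) = 3/2 - 3*√o/2 (g(o) = 3/2 + (-3*√o)/2 = 3/2 - 3*√o/2)
t(V(0, 8))*g(q(6, u(-1, -1))) = 0*(3/2 - 3*√(12 + 0)/2) = 0*(3/2 - 3*√3) = 0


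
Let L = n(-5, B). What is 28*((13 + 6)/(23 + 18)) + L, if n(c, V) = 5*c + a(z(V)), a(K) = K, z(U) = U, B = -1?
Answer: -534/41 ≈ -13.024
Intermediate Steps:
n(c, V) = V + 5*c (n(c, V) = 5*c + V = V + 5*c)
L = -26 (L = -1 + 5*(-5) = -1 - 25 = -26)
28*((13 + 6)/(23 + 18)) + L = 28*((13 + 6)/(23 + 18)) - 26 = 28*(19/41) - 26 = 532/41 - 26 = -534/41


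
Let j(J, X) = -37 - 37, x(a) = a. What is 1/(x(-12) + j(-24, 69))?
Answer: -1/86 ≈ -0.011628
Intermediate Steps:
j(J, X) = -74
1/(x(-12) + j(-24, 69)) = 1/(-12 - 74) = 1/(-86) = -1/86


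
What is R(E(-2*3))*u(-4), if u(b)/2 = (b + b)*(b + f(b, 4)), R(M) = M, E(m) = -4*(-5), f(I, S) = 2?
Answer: 640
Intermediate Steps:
E(m) = 20
u(b) = 4*b*(2 + b) (u(b) = 2*((b + b)*(b + 2)) = 2*((2*b)*(2 + b)) = 2*(2*b*(2 + b)) = 4*b*(2 + b))
R(E(-2*3))*u(-4) = 20*(4*(-4)*(2 - 4)) = 20*(4*(-4)*(-2)) = 20*32 = 640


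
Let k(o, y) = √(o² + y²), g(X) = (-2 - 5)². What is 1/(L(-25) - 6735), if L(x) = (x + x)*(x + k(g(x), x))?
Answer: -1097/4504045 + 2*√3026/900809 ≈ -0.00012143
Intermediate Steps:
g(X) = 49 (g(X) = (-7)² = 49)
L(x) = 2*x*(x + √(2401 + x²)) (L(x) = (x + x)*(x + √(49² + x²)) = (2*x)*(x + √(2401 + x²)) = 2*x*(x + √(2401 + x²)))
1/(L(-25) - 6735) = 1/(2*(-25)*(-25 + √(2401 + (-25)²)) - 6735) = 1/(2*(-25)*(-25 + √(2401 + 625)) - 6735) = 1/(2*(-25)*(-25 + √3026) - 6735) = 1/((1250 - 50*√3026) - 6735) = 1/(-5485 - 50*√3026)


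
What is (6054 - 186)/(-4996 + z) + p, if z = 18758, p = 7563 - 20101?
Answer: -86271044/6881 ≈ -12538.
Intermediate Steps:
p = -12538
(6054 - 186)/(-4996 + z) + p = (6054 - 186)/(-4996 + 18758) - 12538 = 5868/13762 - 12538 = 5868*(1/13762) - 12538 = 2934/6881 - 12538 = -86271044/6881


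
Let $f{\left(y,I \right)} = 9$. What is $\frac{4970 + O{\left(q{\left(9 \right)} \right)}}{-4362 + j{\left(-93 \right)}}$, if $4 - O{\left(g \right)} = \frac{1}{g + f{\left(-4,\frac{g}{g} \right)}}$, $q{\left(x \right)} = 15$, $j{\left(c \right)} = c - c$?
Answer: $- \frac{119375}{104688} \approx -1.1403$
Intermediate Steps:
$j{\left(c \right)} = 0$
$O{\left(g \right)} = 4 - \frac{1}{9 + g}$ ($O{\left(g \right)} = 4 - \frac{1}{g + 9} = 4 - \frac{1}{9 + g}$)
$\frac{4970 + O{\left(q{\left(9 \right)} \right)}}{-4362 + j{\left(-93 \right)}} = \frac{4970 + \frac{35 + 4 \cdot 15}{9 + 15}}{-4362 + 0} = \frac{4970 + \frac{35 + 60}{24}}{-4362} = \left(4970 + \frac{1}{24} \cdot 95\right) \left(- \frac{1}{4362}\right) = \left(4970 + \frac{95}{24}\right) \left(- \frac{1}{4362}\right) = \frac{119375}{24} \left(- \frac{1}{4362}\right) = - \frac{119375}{104688}$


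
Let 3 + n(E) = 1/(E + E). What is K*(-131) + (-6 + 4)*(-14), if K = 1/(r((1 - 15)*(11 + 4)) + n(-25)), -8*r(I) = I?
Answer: 51944/2323 ≈ 22.361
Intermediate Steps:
r(I) = -I/8
n(E) = -3 + 1/(2*E) (n(E) = -3 + 1/(E + E) = -3 + 1/(2*E))
K = 100/2323 (K = 1/(-(1 - 15)*(11 + 4)/8 + (-3 + (1/2)/(-25))) = 1/(-(-7)*15/4 + (-3 + (1/2)*(-1/25))) = 1/(-1/8*(-210) + (-3 - 1/50)) = 1/(105/4 - 151/50) = 1/(2323/100) = 100/2323 ≈ 0.043048)
K*(-131) + (-6 + 4)*(-14) = (100/2323)*(-131) + (-6 + 4)*(-14) = -13100/2323 - 2*(-14) = -13100/2323 + 28 = 51944/2323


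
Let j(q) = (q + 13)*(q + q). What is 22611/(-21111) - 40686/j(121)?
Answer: -265358609/114097918 ≈ -2.3257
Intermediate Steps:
j(q) = 2*q*(13 + q) (j(q) = (13 + q)*(2*q) = 2*q*(13 + q))
22611/(-21111) - 40686/j(121) = 22611/(-21111) - 40686*1/(242*(13 + 121)) = 22611*(-1/21111) - 40686/(2*121*134) = -7537/7037 - 40686/32428 = -7537/7037 - 40686*1/32428 = -7537/7037 - 20343/16214 = -265358609/114097918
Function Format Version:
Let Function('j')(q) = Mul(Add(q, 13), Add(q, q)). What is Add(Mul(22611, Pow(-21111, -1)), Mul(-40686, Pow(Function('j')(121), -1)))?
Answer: Rational(-265358609, 114097918) ≈ -2.3257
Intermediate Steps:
Function('j')(q) = Mul(2, q, Add(13, q)) (Function('j')(q) = Mul(Add(13, q), Mul(2, q)) = Mul(2, q, Add(13, q)))
Add(Mul(22611, Pow(-21111, -1)), Mul(-40686, Pow(Function('j')(121), -1))) = Add(Mul(22611, Pow(-21111, -1)), Mul(-40686, Pow(Mul(2, 121, Add(13, 121)), -1))) = Add(Mul(22611, Rational(-1, 21111)), Mul(-40686, Pow(Mul(2, 121, 134), -1))) = Add(Rational(-7537, 7037), Mul(-40686, Pow(32428, -1))) = Add(Rational(-7537, 7037), Mul(-40686, Rational(1, 32428))) = Add(Rational(-7537, 7037), Rational(-20343, 16214)) = Rational(-265358609, 114097918)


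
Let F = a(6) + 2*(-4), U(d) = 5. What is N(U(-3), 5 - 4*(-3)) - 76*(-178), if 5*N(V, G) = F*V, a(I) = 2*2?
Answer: 13524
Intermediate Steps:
a(I) = 4
F = -4 (F = 4 + 2*(-4) = 4 - 8 = -4)
N(V, G) = -4*V/5 (N(V, G) = (-4*V)/5 = -4*V/5)
N(U(-3), 5 - 4*(-3)) - 76*(-178) = -4/5*5 - 76*(-178) = -4 + 13528 = 13524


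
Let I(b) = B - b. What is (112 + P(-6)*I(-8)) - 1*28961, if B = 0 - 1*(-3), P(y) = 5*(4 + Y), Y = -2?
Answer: -28739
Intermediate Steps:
P(y) = 10 (P(y) = 5*(4 - 2) = 5*2 = 10)
B = 3 (B = 0 + 3 = 3)
I(b) = 3 - b
(112 + P(-6)*I(-8)) - 1*28961 = (112 + 10*(3 - 1*(-8))) - 1*28961 = (112 + 10*(3 + 8)) - 28961 = (112 + 10*11) - 28961 = (112 + 110) - 28961 = 222 - 28961 = -28739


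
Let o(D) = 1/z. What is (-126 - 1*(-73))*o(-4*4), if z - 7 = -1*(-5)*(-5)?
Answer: 53/18 ≈ 2.9444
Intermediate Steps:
z = -18 (z = 7 - 1*(-5)*(-5) = 7 + 5*(-5) = 7 - 25 = -18)
o(D) = -1/18 (o(D) = 1/(-18) = -1/18)
(-126 - 1*(-73))*o(-4*4) = (-126 - 1*(-73))*(-1/18) = (-126 + 73)*(-1/18) = -53*(-1/18) = 53/18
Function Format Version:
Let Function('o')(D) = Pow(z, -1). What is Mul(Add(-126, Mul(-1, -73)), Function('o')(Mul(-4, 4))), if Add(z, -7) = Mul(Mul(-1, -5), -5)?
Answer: Rational(53, 18) ≈ 2.9444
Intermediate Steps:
z = -18 (z = Add(7, Mul(Mul(-1, -5), -5)) = Add(7, Mul(5, -5)) = Add(7, -25) = -18)
Function('o')(D) = Rational(-1, 18) (Function('o')(D) = Pow(-18, -1) = Rational(-1, 18))
Mul(Add(-126, Mul(-1, -73)), Function('o')(Mul(-4, 4))) = Mul(Add(-126, Mul(-1, -73)), Rational(-1, 18)) = Mul(Add(-126, 73), Rational(-1, 18)) = Mul(-53, Rational(-1, 18)) = Rational(53, 18)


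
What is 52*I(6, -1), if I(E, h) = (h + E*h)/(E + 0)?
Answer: -182/3 ≈ -60.667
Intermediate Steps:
I(E, h) = (h + E*h)/E
52*I(6, -1) = 52*(-1 - 1/6) = 52*(-1 - 1*⅙) = 52*(-1 - ⅙) = 52*(-7/6) = -182/3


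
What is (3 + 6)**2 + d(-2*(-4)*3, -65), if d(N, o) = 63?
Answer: 144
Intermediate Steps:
(3 + 6)**2 + d(-2*(-4)*3, -65) = (3 + 6)**2 + 63 = 9**2 + 63 = 81 + 63 = 144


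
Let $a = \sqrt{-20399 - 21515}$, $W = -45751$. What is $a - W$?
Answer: $45751 + i \sqrt{41914} \approx 45751.0 + 204.73 i$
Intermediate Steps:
$a = i \sqrt{41914}$ ($a = \sqrt{-41914} = i \sqrt{41914} \approx 204.73 i$)
$a - W = i \sqrt{41914} - -45751 = i \sqrt{41914} + 45751 = 45751 + i \sqrt{41914}$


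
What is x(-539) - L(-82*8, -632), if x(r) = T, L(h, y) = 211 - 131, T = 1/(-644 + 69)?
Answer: -46001/575 ≈ -80.002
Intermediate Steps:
T = -1/575 (T = 1/(-575) = -1/575 ≈ -0.0017391)
L(h, y) = 80
x(r) = -1/575
x(-539) - L(-82*8, -632) = -1/575 - 1*80 = -1/575 - 80 = -46001/575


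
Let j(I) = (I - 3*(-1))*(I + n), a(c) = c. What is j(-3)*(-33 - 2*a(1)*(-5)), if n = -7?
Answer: 0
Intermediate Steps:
j(I) = (-7 + I)*(3 + I) (j(I) = (I - 3*(-1))*(I - 7) = (I + 3)*(-7 + I) = (3 + I)*(-7 + I) = (-7 + I)*(3 + I))
j(-3)*(-33 - 2*a(1)*(-5)) = (-21 + (-3)**2 - 4*(-3))*(-33 - 2*1*(-5)) = (-21 + 9 + 12)*(-33 - 2*(-5)) = 0*(-33 + 10) = 0*(-23) = 0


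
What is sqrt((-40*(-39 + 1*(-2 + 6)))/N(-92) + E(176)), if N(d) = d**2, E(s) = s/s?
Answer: 3*sqrt(274)/46 ≈ 1.0795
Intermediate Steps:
E(s) = 1
sqrt((-40*(-39 + 1*(-2 + 6)))/N(-92) + E(176)) = sqrt((-40*(-39 + 1*(-2 + 6)))/((-92)**2) + 1) = sqrt(-40*(-39 + 1*4)/8464 + 1) = sqrt(-40*(-39 + 4)*(1/8464) + 1) = sqrt(-40*(-35)*(1/8464) + 1) = sqrt(1400*(1/8464) + 1) = sqrt(175/1058 + 1) = sqrt(1233/1058) = 3*sqrt(274)/46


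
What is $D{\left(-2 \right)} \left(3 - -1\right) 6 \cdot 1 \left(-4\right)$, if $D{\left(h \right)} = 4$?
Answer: $-384$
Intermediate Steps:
$D{\left(-2 \right)} \left(3 - -1\right) 6 \cdot 1 \left(-4\right) = 4 \left(3 - -1\right) 6 \cdot 1 \left(-4\right) = 4 \left(3 + 1\right) 6 \cdot 1 \left(-4\right) = 4 \cdot 4 \cdot 6 \cdot 1 \left(-4\right) = 4 \cdot 24 \cdot 1 \left(-4\right) = 4 \cdot 24 \left(-4\right) = 96 \left(-4\right) = -384$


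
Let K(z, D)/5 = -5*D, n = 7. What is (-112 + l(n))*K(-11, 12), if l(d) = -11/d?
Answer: 238500/7 ≈ 34071.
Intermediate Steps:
K(z, D) = -25*D (K(z, D) = 5*(-5*D) = -25*D)
(-112 + l(n))*K(-11, 12) = (-112 - 11/7)*(-25*12) = (-112 - 11*⅐)*(-300) = (-112 - 11/7)*(-300) = -795/7*(-300) = 238500/7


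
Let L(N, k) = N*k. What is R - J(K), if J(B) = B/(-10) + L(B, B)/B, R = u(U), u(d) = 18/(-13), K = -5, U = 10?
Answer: 81/26 ≈ 3.1154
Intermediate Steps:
u(d) = -18/13 (u(d) = 18*(-1/13) = -18/13)
R = -18/13 ≈ -1.3846
J(B) = 9*B/10 (J(B) = B/(-10) + (B*B)/B = B*(-⅒) + B²/B = -B/10 + B = 9*B/10)
R - J(K) = -18/13 - 9*(-5)/10 = -18/13 - 1*(-9/2) = -18/13 + 9/2 = 81/26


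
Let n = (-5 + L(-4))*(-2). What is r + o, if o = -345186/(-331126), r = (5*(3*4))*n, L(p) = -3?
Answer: 159113073/165563 ≈ 961.04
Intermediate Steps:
n = 16 (n = (-5 - 3)*(-2) = -8*(-2) = 16)
r = 960 (r = (5*(3*4))*16 = (5*12)*16 = 60*16 = 960)
o = 172593/165563 (o = -345186*(-1/331126) = 172593/165563 ≈ 1.0425)
r + o = 960 + 172593/165563 = 159113073/165563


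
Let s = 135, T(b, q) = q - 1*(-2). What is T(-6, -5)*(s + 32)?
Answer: -501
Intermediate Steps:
T(b, q) = 2 + q (T(b, q) = q + 2 = 2 + q)
T(-6, -5)*(s + 32) = (2 - 5)*(135 + 32) = -3*167 = -501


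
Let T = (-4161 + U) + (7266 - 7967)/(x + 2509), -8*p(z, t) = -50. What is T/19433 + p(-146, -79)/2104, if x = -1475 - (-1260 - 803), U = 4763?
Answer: 17189440313/506508552416 ≈ 0.033937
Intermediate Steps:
p(z, t) = 25/4 (p(z, t) = -⅛*(-50) = 25/4)
x = 588 (x = -1475 - 1*(-2063) = -1475 + 2063 = 588)
T = 1863693/3097 (T = (-4161 + 4763) + (7266 - 7967)/(588 + 2509) = 602 - 701/3097 = 1863693/3097 ≈ 601.77)
T/19433 + p(-146, -79)/2104 = (1863693/3097)/19433 + (25/4)/2104 = (1863693/3097)*(1/19433) + (25/4)*(1/2104) = 1863693/60184001 + 25/8416 = 17189440313/506508552416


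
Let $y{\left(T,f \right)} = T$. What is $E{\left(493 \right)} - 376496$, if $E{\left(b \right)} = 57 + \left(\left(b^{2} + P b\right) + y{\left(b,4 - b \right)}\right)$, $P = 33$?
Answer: $-116628$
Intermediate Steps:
$E{\left(b \right)} = 57 + b^{2} + 34 b$ ($E{\left(b \right)} = 57 + \left(\left(b^{2} + 33 b\right) + b\right) = 57 + \left(b^{2} + 34 b\right) = 57 + b^{2} + 34 b$)
$E{\left(493 \right)} - 376496 = \left(57 + 493^{2} + 34 \cdot 493\right) - 376496 = \left(57 + 243049 + 16762\right) - 376496 = 259868 - 376496 = -116628$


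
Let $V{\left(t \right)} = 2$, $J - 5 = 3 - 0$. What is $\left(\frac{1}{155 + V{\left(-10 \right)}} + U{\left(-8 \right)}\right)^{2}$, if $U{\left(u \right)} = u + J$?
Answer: $\frac{1}{24649} \approx 4.057 \cdot 10^{-5}$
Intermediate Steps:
$J = 8$ ($J = 5 + \left(3 - 0\right) = 5 + \left(3 + 0\right) = 5 + 3 = 8$)
$U{\left(u \right)} = 8 + u$ ($U{\left(u \right)} = u + 8 = 8 + u$)
$\left(\frac{1}{155 + V{\left(-10 \right)}} + U{\left(-8 \right)}\right)^{2} = \left(\frac{1}{155 + 2} + \left(8 - 8\right)\right)^{2} = \left(\frac{1}{157} + 0\right)^{2} = \left(\frac{1}{157}\right)^{2} = \frac{1}{24649}$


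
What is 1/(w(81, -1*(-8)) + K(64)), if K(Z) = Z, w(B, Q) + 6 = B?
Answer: 1/139 ≈ 0.0071942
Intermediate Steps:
w(B, Q) = -6 + B
1/(w(81, -1*(-8)) + K(64)) = 1/((-6 + 81) + 64) = 1/(75 + 64) = 1/139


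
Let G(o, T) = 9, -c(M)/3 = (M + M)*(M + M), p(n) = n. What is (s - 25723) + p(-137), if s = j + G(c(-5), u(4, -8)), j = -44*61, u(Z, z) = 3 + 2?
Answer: -28535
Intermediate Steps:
u(Z, z) = 5
c(M) = -12*M² (c(M) = -3*(M + M)*(M + M) = -3*2*M*2*M = -12*M²)
j = -2684
s = -2675 (s = -2684 + 9 = -2675)
(s - 25723) + p(-137) = (-2675 - 25723) - 137 = -28398 - 137 = -28535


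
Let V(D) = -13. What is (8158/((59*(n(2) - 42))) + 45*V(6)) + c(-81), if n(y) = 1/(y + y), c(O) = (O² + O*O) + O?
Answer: 122696336/9853 ≈ 12453.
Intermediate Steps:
c(O) = O + 2*O² (c(O) = (O² + O²) + O = 2*O² + O = O + 2*O²)
n(y) = 1/(2*y)
(8158/((59*(n(2) - 42))) + 45*V(6)) + c(-81) = (8158/((59*((½)/2 - 42))) + 45*(-13)) - 81*(1 + 2*(-81)) = (8158/((59*((½)*(½) - 42))) - 585) - 81*(1 - 162) = (8158/((59*(¼ - 42))) - 585) - 81*(-161) = (8158/((59*(-167/4))) - 585) + 13041 = (8158/(-9853/4) - 585) + 13041 = (8158*(-4/9853) - 585) + 13041 = (-32632/9853 - 585) + 13041 = -5796637/9853 + 13041 = 122696336/9853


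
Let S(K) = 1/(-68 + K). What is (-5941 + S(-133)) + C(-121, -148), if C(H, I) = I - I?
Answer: -1194142/201 ≈ -5941.0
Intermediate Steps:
C(H, I) = 0
(-5941 + S(-133)) + C(-121, -148) = (-5941 + 1/(-68 - 133)) + 0 = (-5941 + 1/(-201)) + 0 = (-5941 - 1/201) + 0 = -1194142/201 + 0 = -1194142/201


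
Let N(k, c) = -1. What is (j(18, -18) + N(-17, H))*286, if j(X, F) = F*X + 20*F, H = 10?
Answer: -195910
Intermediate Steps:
j(X, F) = 20*F + F*X
(j(18, -18) + N(-17, H))*286 = (-18*(20 + 18) - 1)*286 = (-18*38 - 1)*286 = (-684 - 1)*286 = -685*286 = -195910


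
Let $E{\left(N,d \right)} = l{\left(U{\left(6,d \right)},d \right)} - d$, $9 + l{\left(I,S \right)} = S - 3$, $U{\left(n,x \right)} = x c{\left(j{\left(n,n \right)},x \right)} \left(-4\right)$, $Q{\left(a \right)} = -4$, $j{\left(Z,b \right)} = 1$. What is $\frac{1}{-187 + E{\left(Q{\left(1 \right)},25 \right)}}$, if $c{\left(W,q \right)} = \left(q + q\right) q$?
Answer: $- \frac{1}{199} \approx -0.0050251$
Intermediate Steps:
$c{\left(W,q \right)} = 2 q^{2}$ ($c{\left(W,q \right)} = 2 q q = 2 q^{2}$)
$U{\left(n,x \right)} = - 8 x^{3}$ ($U{\left(n,x \right)} = x 2 x^{2} \left(-4\right) = 2 x^{3} \left(-4\right) = - 8 x^{3}$)
$l{\left(I,S \right)} = -12 + S$ ($l{\left(I,S \right)} = -9 + \left(S - 3\right) = -9 + \left(-3 + S\right) = -12 + S$)
$E{\left(N,d \right)} = -12$ ($E{\left(N,d \right)} = \left(-12 + d\right) - d = -12$)
$\frac{1}{-187 + E{\left(Q{\left(1 \right)},25 \right)}} = \frac{1}{-187 - 12} = \frac{1}{-199} = - \frac{1}{199}$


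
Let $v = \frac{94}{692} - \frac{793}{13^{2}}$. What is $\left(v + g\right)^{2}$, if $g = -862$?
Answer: $\frac{15192618768441}{20232004} \approx 7.5092 \cdot 10^{5}$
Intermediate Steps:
$v = - \frac{20495}{4498}$ ($v = 94 \cdot \frac{1}{692} - \frac{793}{169} = \frac{47}{346} - \frac{61}{13} = - \frac{20495}{4498} \approx -4.5565$)
$\left(v + g\right)^{2} = \left(- \frac{20495}{4498} - 862\right)^{2} = \left(- \frac{3897771}{4498}\right)^{2} = \frac{15192618768441}{20232004}$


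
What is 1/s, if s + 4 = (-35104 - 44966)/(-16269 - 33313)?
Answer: -24791/59129 ≈ -0.41927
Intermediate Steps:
s = -59129/24791 (s = -4 + (-35104 - 44966)/(-16269 - 33313) = -4 - 80070/(-49582) = -4 - 80070*(-1/49582) = -4 + 40035/24791 = -59129/24791 ≈ -2.3851)
1/s = 1/(-59129/24791) = -24791/59129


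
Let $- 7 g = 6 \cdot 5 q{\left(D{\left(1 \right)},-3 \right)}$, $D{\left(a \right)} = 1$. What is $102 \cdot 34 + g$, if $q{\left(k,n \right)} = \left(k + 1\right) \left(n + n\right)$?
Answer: $\frac{24636}{7} \approx 3519.4$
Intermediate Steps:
$q{\left(k,n \right)} = 2 n \left(1 + k\right)$ ($q{\left(k,n \right)} = \left(1 + k\right) 2 n = 2 n \left(1 + k\right)$)
$g = \frac{360}{7}$ ($g = - \frac{6 \cdot 5 \cdot 2 \left(-3\right) \left(1 + 1\right)}{7} = - \frac{30 \cdot 2 \left(-3\right) 2}{7} = - \frac{30 \left(-12\right)}{7} = \left(- \frac{1}{7}\right) \left(-360\right) = \frac{360}{7} \approx 51.429$)
$102 \cdot 34 + g = 102 \cdot 34 + \frac{360}{7} = 3468 + \frac{360}{7} = \frac{24636}{7}$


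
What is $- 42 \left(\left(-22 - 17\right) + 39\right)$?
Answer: $0$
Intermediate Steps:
$- 42 \left(\left(-22 - 17\right) + 39\right) = - 42 \left(-39 + 39\right) = \left(-42\right) 0 = 0$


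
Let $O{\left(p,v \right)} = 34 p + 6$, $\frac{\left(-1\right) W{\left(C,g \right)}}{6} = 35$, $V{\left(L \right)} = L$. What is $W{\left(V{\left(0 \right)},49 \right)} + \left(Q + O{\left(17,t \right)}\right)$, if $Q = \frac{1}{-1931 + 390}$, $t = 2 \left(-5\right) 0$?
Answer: $\frac{576333}{1541} \approx 374.0$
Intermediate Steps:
$W{\left(C,g \right)} = -210$ ($W{\left(C,g \right)} = \left(-6\right) 35 = -210$)
$t = 0$ ($t = \left(-10\right) 0 = 0$)
$Q = - \frac{1}{1541}$ ($Q = \frac{1}{-1541} = - \frac{1}{1541} \approx -0.00064893$)
$O{\left(p,v \right)} = 6 + 34 p$
$W{\left(V{\left(0 \right)},49 \right)} + \left(Q + O{\left(17,t \right)}\right) = -210 + \left(- \frac{1}{1541} + \left(6 + 34 \cdot 17\right)\right) = -210 + \left(- \frac{1}{1541} + \left(6 + 578\right)\right) = -210 + \left(- \frac{1}{1541} + 584\right) = -210 + \frac{899943}{1541} = \frac{576333}{1541}$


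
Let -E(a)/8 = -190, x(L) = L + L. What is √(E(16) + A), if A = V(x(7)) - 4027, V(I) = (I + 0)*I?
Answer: I*√2311 ≈ 48.073*I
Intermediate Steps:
x(L) = 2*L
V(I) = I² (V(I) = I*I = I²)
E(a) = 1520 (E(a) = -8*(-190) = 1520)
A = -3831 (A = (2*7)² - 4027 = 14² - 4027 = 196 - 4027 = -3831)
√(E(16) + A) = √(1520 - 3831) = √(-2311) = I*√2311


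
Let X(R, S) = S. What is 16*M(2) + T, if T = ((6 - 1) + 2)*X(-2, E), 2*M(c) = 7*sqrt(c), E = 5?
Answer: 35 + 56*sqrt(2) ≈ 114.20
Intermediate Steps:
M(c) = 7*sqrt(c)/2 (M(c) = (7*sqrt(c))/2 = 7*sqrt(c)/2)
T = 35 (T = ((6 - 1) + 2)*5 = (5 + 2)*5 = 7*5 = 35)
16*M(2) + T = 16*(7*sqrt(2)/2) + 35 = 56*sqrt(2) + 35 = 35 + 56*sqrt(2)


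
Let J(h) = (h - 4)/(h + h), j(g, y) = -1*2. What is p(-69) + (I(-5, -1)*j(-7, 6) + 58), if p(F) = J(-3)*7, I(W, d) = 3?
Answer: 361/6 ≈ 60.167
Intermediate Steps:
j(g, y) = -2
J(h) = (-4 + h)/(2*h) (J(h) = (-4 + h)/((2*h)) = (-4 + h)*(1/(2*h)) = (-4 + h)/(2*h))
p(F) = 49/6 (p(F) = ((1/2)*(-4 - 3)/(-3))*7 = ((1/2)*(-1/3)*(-7))*7 = (7/6)*7 = 49/6)
p(-69) + (I(-5, -1)*j(-7, 6) + 58) = 49/6 + (3*(-2) + 58) = 49/6 + (-6 + 58) = 49/6 + 52 = 361/6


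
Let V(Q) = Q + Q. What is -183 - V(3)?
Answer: -189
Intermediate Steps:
V(Q) = 2*Q
-183 - V(3) = -183 - 2*3 = -183 - 1*6 = -183 - 6 = -189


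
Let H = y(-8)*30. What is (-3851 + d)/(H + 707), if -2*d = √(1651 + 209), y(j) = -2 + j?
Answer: -3851/407 - √465/407 ≈ -9.5149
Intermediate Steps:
d = -√465 (d = -√(1651 + 209)/2 = -√465 ≈ -21.564)
H = -300 (H = (-2 - 8)*30 = -10*30 = -300)
(-3851 + d)/(H + 707) = (-3851 - √465)/(-300 + 707) = (-3851 - √465)/407 = (-3851 - √465)*(1/407) = -3851/407 - √465/407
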